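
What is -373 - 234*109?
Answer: -25879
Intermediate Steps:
-373 - 234*109 = -373 - 25506 = -25879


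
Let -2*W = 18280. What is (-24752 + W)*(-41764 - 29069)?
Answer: 2400672036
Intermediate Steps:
W = -9140 (W = -1/2*18280 = -9140)
(-24752 + W)*(-41764 - 29069) = (-24752 - 9140)*(-41764 - 29069) = -33892*(-70833) = 2400672036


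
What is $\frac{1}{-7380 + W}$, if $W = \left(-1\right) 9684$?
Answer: $- \frac{1}{17064} \approx -5.8603 \cdot 10^{-5}$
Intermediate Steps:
$W = -9684$
$\frac{1}{-7380 + W} = \frac{1}{-7380 - 9684} = \frac{1}{-17064} = - \frac{1}{17064}$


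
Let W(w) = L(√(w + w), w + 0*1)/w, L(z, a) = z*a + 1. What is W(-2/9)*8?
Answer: -36 + 16*I/3 ≈ -36.0 + 5.3333*I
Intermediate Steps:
L(z, a) = 1 + a*z (L(z, a) = a*z + 1 = 1 + a*z)
W(w) = (1 + √2*w^(3/2))/w (W(w) = (1 + (w + 0*1)*√(w + w))/w = (1 + (w + 0)*√(2*w))/w = (1 + w*(√2*√w))/w = (1 + √2*w^(3/2))/w)
W(-2/9)*8 = ((1 + √2*(-2/9)^(3/2))/((-2/9)))*8 = ((1 + √2*(-2*⅑)^(3/2))/((-2*⅑)))*8 = ((1 + √2*(-2/9)^(3/2))/(-2/9))*8 = -9*(1 + √2*(-2*I*√2/27))/2*8 = -9*(1 - 4*I/27)/2*8 = (-9/2 + 2*I/3)*8 = -36 + 16*I/3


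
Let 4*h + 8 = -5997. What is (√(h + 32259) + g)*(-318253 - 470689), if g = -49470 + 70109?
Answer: -16282973938 - 394471*√123031 ≈ -1.6421e+10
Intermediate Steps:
h = -6005/4 (h = -2 + (¼)*(-5997) = -2 - 5997/4 = -6005/4 ≈ -1501.3)
g = 20639
(√(h + 32259) + g)*(-318253 - 470689) = (√(-6005/4 + 32259) + 20639)*(-318253 - 470689) = (√(123031/4) + 20639)*(-788942) = (√123031/2 + 20639)*(-788942) = (20639 + √123031/2)*(-788942) = -16282973938 - 394471*√123031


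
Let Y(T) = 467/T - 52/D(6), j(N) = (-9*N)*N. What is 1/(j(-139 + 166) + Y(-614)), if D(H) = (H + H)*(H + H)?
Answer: -11052/72524569 ≈ -0.00015239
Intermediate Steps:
D(H) = 4*H² (D(H) = (2*H)*(2*H) = 4*H²)
j(N) = -9*N²
Y(T) = -13/36 + 467/T (Y(T) = 467/T - 52/(4*6²) = 467/T - 52/(4*36) = 467/T - 52/144 = 467/T - 52*1/144 = 467/T - 13/36 = -13/36 + 467/T)
1/(j(-139 + 166) + Y(-614)) = 1/(-9*(-139 + 166)² + (-13/36 + 467/(-614))) = 1/(-9*27² + (-13/36 + 467*(-1/614))) = 1/(-9*729 + (-13/36 - 467/614)) = 1/(-6561 - 12397/11052) = 1/(-72524569/11052) = -11052/72524569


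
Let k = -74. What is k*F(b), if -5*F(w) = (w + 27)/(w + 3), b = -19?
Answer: -37/5 ≈ -7.4000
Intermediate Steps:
F(w) = -(27 + w)/(5*(3 + w)) (F(w) = -(w + 27)/(5*(w + 3)) = -(27 + w)/(5*(3 + w)))
k*F(b) = -74*(-27 - 1*(-19))/(5*(3 - 19)) = -74*(-27 + 19)/(5*(-16)) = -74*(-1)*(-8)/(5*16) = -74*⅒ = -37/5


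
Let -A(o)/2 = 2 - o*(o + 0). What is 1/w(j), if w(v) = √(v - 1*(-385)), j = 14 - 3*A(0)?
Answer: √411/411 ≈ 0.049326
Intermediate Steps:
A(o) = -4 + 2*o² (A(o) = -2*(2 - o*(o + 0)) = -2*(2 - o*o) = -2*(2 - o²) = -4 + 2*o²)
j = 26 (j = 14 - 3*(-4 + 2*0²) = 14 - 3*(-4 + 2*0) = 14 - 3*(-4 + 0) = 14 - 3*(-4) = 14 + 12 = 26)
w(v) = √(385 + v) (w(v) = √(v + 385) = √(385 + v))
1/w(j) = 1/(√(385 + 26)) = 1/(√411) = √411/411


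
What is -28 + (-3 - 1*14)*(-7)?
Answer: 91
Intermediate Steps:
-28 + (-3 - 1*14)*(-7) = -28 + (-3 - 14)*(-7) = -28 - 17*(-7) = -28 + 119 = 91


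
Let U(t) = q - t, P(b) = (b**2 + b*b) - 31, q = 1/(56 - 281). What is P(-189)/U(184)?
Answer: -16067475/41401 ≈ -388.09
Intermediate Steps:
q = -1/225 (q = 1/(-225) = -1/225 ≈ -0.0044444)
P(b) = -31 + 2*b**2 (P(b) = (b**2 + b**2) - 31 = 2*b**2 - 31 = -31 + 2*b**2)
U(t) = -1/225 - t
P(-189)/U(184) = (-31 + 2*(-189)**2)/(-1/225 - 1*184) = (-31 + 2*35721)/(-1/225 - 184) = (-31 + 71442)/(-41401/225) = 71411*(-225/41401) = -16067475/41401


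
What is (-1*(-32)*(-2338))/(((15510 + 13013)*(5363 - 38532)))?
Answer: 74816/946079387 ≈ 7.9080e-5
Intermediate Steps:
(-1*(-32)*(-2338))/(((15510 + 13013)*(5363 - 38532))) = (32*(-2338))/((28523*(-33169))) = -74816/(-946079387) = -74816*(-1/946079387) = 74816/946079387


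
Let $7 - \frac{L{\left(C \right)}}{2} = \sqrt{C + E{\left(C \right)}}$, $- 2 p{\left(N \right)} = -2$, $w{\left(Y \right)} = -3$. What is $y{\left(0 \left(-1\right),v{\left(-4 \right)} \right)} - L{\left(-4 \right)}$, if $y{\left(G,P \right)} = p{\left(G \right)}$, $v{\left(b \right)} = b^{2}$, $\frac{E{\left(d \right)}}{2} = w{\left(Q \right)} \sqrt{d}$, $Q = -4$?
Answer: $-13 + 4 \sqrt{-1 - 3 i} \approx -8.8409 - 5.7705 i$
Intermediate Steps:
$p{\left(N \right)} = 1$ ($p{\left(N \right)} = \left(- \frac{1}{2}\right) \left(-2\right) = 1$)
$E{\left(d \right)} = - 6 \sqrt{d}$ ($E{\left(d \right)} = 2 \left(- 3 \sqrt{d}\right) = - 6 \sqrt{d}$)
$y{\left(G,P \right)} = 1$
$L{\left(C \right)} = 14 - 2 \sqrt{C - 6 \sqrt{C}}$
$y{\left(0 \left(-1\right),v{\left(-4 \right)} \right)} - L{\left(-4 \right)} = 1 - \left(14 - 2 \sqrt{-4 - 6 \sqrt{-4}}\right) = 1 - \left(14 - 2 \sqrt{-4 - 6 \cdot 2 i}\right) = 1 - \left(14 - 2 \sqrt{-4 - 12 i}\right) = -13 + 2 \sqrt{-4 - 12 i}$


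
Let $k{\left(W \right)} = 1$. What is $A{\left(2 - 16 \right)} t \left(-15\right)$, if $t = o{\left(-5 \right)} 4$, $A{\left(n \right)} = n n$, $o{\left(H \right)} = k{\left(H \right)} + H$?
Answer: $47040$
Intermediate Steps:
$o{\left(H \right)} = 1 + H$
$A{\left(n \right)} = n^{2}$
$t = -16$ ($t = \left(1 - 5\right) 4 = \left(-4\right) 4 = -16$)
$A{\left(2 - 16 \right)} t \left(-15\right) = \left(2 - 16\right)^{2} \left(-16\right) \left(-15\right) = \left(-14\right)^{2} \left(-16\right) \left(-15\right) = 196 \left(-16\right) \left(-15\right) = \left(-3136\right) \left(-15\right) = 47040$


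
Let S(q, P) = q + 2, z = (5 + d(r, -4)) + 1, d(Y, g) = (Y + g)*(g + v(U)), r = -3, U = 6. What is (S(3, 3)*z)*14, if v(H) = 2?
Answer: 1400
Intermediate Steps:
d(Y, g) = (2 + g)*(Y + g) (d(Y, g) = (Y + g)*(g + 2) = (Y + g)*(2 + g) = (2 + g)*(Y + g))
z = 20 (z = (5 + ((-4)² + 2*(-3) + 2*(-4) - 3*(-4))) + 1 = (5 + (16 - 6 - 8 + 12)) + 1 = (5 + 14) + 1 = 19 + 1 = 20)
S(q, P) = 2 + q
(S(3, 3)*z)*14 = ((2 + 3)*20)*14 = (5*20)*14 = 100*14 = 1400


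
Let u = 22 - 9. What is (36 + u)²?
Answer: 2401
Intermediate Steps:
u = 13
(36 + u)² = (36 + 13)² = 49² = 2401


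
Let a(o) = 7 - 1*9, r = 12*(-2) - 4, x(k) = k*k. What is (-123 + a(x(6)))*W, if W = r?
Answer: 3500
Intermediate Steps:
x(k) = k²
r = -28 (r = -24 - 4 = -28)
W = -28
a(o) = -2 (a(o) = 7 - 9 = -2)
(-123 + a(x(6)))*W = (-123 - 2)*(-28) = -125*(-28) = 3500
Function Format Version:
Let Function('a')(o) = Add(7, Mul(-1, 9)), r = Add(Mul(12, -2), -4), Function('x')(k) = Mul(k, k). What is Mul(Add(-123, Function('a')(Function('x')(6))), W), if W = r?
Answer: 3500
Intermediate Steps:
Function('x')(k) = Pow(k, 2)
r = -28 (r = Add(-24, -4) = -28)
W = -28
Function('a')(o) = -2 (Function('a')(o) = Add(7, -9) = -2)
Mul(Add(-123, Function('a')(Function('x')(6))), W) = Mul(Add(-123, -2), -28) = Mul(-125, -28) = 3500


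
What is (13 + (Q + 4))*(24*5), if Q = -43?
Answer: -3120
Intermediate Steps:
(13 + (Q + 4))*(24*5) = (13 + (-43 + 4))*(24*5) = (13 - 39)*120 = -26*120 = -3120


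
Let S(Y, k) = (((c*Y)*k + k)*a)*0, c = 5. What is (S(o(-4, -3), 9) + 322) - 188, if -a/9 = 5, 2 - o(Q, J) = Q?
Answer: 134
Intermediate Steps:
o(Q, J) = 2 - Q
a = -45 (a = -9*5 = -45)
S(Y, k) = 0 (S(Y, k) = (((5*Y)*k + k)*(-45))*0 = ((5*Y*k + k)*(-45))*0 = ((k + 5*Y*k)*(-45))*0 = (-45*k - 225*Y*k)*0 = 0)
(S(o(-4, -3), 9) + 322) - 188 = (0 + 322) - 188 = 322 - 188 = 134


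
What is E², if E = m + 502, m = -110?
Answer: 153664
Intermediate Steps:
E = 392 (E = -110 + 502 = 392)
E² = 392² = 153664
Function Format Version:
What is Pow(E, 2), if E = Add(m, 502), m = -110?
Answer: 153664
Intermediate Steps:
E = 392 (E = Add(-110, 502) = 392)
Pow(E, 2) = Pow(392, 2) = 153664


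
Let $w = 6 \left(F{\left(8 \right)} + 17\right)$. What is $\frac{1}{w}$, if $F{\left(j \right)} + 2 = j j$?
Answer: $\frac{1}{474} \approx 0.0021097$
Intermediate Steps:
$F{\left(j \right)} = -2 + j^{2}$ ($F{\left(j \right)} = -2 + j j = -2 + j^{2}$)
$w = 474$ ($w = 6 \left(\left(-2 + 8^{2}\right) + 17\right) = 6 \left(\left(-2 + 64\right) + 17\right) = 6 \left(62 + 17\right) = 6 \cdot 79 = 474$)
$\frac{1}{w} = \frac{1}{474}$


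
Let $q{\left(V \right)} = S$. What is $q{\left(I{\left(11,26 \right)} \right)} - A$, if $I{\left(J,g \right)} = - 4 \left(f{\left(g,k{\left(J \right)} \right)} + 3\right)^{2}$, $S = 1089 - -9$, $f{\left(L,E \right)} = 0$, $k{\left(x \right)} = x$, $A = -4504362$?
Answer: $4505460$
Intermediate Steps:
$S = 1098$ ($S = 1089 + 9 = 1098$)
$I{\left(J,g \right)} = -36$ ($I{\left(J,g \right)} = - 4 \left(0 + 3\right)^{2} = - 4 \cdot 3^{2} = \left(-4\right) 9 = -36$)
$q{\left(V \right)} = 1098$
$q{\left(I{\left(11,26 \right)} \right)} - A = 1098 - -4504362 = 1098 + 4504362 = 4505460$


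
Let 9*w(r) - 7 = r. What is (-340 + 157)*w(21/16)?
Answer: -8113/48 ≈ -169.02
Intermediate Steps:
w(r) = 7/9 + r/9
(-340 + 157)*w(21/16) = (-340 + 157)*(7/9 + (21/16)/9) = -183*(7/9 + (21*(1/16))/9) = -183*(7/9 + (⅑)*(21/16)) = -183*(7/9 + 7/48) = -183*133/144 = -8113/48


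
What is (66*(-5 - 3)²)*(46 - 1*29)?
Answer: 71808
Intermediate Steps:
(66*(-5 - 3)²)*(46 - 1*29) = (66*(-8)²)*(46 - 29) = (66*64)*17 = 4224*17 = 71808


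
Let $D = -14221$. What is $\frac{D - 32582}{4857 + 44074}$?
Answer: $- \frac{46803}{48931} \approx -0.95651$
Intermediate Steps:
$\frac{D - 32582}{4857 + 44074} = \frac{-14221 - 32582}{4857 + 44074} = - \frac{46803}{48931}$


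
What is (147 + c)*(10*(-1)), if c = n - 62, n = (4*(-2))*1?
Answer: -770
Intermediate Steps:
n = -8 (n = -8*1 = -8)
c = -70 (c = -8 - 62 = -70)
(147 + c)*(10*(-1)) = (147 - 70)*(10*(-1)) = 77*(-10) = -770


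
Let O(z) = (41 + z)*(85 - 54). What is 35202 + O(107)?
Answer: 39790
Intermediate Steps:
O(z) = 1271 + 31*z (O(z) = (41 + z)*31 = 1271 + 31*z)
35202 + O(107) = 35202 + (1271 + 31*107) = 35202 + (1271 + 3317) = 35202 + 4588 = 39790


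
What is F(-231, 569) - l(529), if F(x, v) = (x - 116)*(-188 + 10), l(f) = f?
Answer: 61237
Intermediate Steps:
F(x, v) = 20648 - 178*x (F(x, v) = (-116 + x)*(-178) = 20648 - 178*x)
F(-231, 569) - l(529) = (20648 - 178*(-231)) - 1*529 = (20648 + 41118) - 529 = 61766 - 529 = 61237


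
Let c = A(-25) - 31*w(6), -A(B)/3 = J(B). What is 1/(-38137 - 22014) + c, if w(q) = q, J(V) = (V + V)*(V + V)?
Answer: -462320587/60151 ≈ -7686.0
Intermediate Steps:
J(V) = 4*V² (J(V) = (2*V)*(2*V) = 4*V²)
A(B) = -12*B²
c = -7686 (c = -12*(-25)² - 31*6 = -12*625 - 186 = -7500 - 186 = -7686)
1/(-38137 - 22014) + c = 1/(-38137 - 22014) - 7686 = 1/(-60151) - 7686 = -1/60151 - 7686 = -462320587/60151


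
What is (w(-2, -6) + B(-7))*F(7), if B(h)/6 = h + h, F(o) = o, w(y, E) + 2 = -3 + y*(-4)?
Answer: -567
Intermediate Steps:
w(y, E) = -5 - 4*y (w(y, E) = -2 + (-3 + y*(-4)) = -2 + (-3 - 4*y) = -5 - 4*y)
B(h) = 12*h (B(h) = 6*(h + h) = 6*(2*h) = 12*h)
(w(-2, -6) + B(-7))*F(7) = ((-5 - 4*(-2)) + 12*(-7))*7 = ((-5 + 8) - 84)*7 = (3 - 84)*7 = -81*7 = -567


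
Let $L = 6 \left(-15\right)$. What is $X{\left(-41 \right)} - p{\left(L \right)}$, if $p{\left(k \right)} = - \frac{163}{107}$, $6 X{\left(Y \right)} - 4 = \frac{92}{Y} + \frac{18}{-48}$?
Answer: $\frac{123085}{70192} \approx 1.7535$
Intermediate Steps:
$X{\left(Y \right)} = \frac{29}{48} + \frac{46}{3 Y}$ ($X{\left(Y \right)} = \frac{2}{3} + \frac{\frac{92}{Y} + \frac{18}{-48}}{6} = \frac{2}{3} + \frac{\frac{92}{Y} + 18 \left(- \frac{1}{48}\right)}{6} = \frac{2}{3} + \frac{\frac{92}{Y} - \frac{3}{8}}{6} = \frac{2}{3} + \frac{- \frac{3}{8} + \frac{92}{Y}}{6} = \frac{2}{3} - \left(\frac{1}{16} - \frac{46}{3 Y}\right) = \frac{29}{48} + \frac{46}{3 Y}$)
$L = -90$
$p{\left(k \right)} = - \frac{163}{107}$ ($p{\left(k \right)} = \left(-163\right) \frac{1}{107} = - \frac{163}{107}$)
$X{\left(-41 \right)} - p{\left(L \right)} = \frac{736 + 29 \left(-41\right)}{48 \left(-41\right)} - - \frac{163}{107} = \frac{1}{48} \left(- \frac{1}{41}\right) \left(736 - 1189\right) + \frac{163}{107} = \frac{1}{48} \left(- \frac{1}{41}\right) \left(-453\right) + \frac{163}{107} = \frac{151}{656} + \frac{163}{107} = \frac{123085}{70192}$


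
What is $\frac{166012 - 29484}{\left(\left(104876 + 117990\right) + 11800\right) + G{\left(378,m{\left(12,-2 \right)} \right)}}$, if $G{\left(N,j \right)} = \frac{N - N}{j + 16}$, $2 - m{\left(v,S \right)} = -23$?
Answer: $\frac{68264}{117333} \approx 0.5818$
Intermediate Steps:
$m{\left(v,S \right)} = 25$ ($m{\left(v,S \right)} = 2 - -23 = 2 + 23 = 25$)
$G{\left(N,j \right)} = 0$ ($G{\left(N,j \right)} = \frac{0}{16 + j} = 0$)
$\frac{166012 - 29484}{\left(\left(104876 + 117990\right) + 11800\right) + G{\left(378,m{\left(12,-2 \right)} \right)}} = \frac{166012 - 29484}{\left(\left(104876 + 117990\right) + 11800\right) + 0} = \frac{166012 - 29484}{\left(222866 + 11800\right) + 0} = \frac{136528}{234666 + 0} = \frac{136528}{234666} = 136528 \cdot \frac{1}{234666} = \frac{68264}{117333}$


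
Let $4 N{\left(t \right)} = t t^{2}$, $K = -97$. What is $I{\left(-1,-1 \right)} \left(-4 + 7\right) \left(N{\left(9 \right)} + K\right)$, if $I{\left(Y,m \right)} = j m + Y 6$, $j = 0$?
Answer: $- \frac{3069}{2} \approx -1534.5$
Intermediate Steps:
$N{\left(t \right)} = \frac{t^{3}}{4}$ ($N{\left(t \right)} = \frac{t t^{2}}{4} = \frac{t^{3}}{4}$)
$I{\left(Y,m \right)} = 6 Y$ ($I{\left(Y,m \right)} = 0 m + Y 6 = 0 + 6 Y = 6 Y$)
$I{\left(-1,-1 \right)} \left(-4 + 7\right) \left(N{\left(9 \right)} + K\right) = 6 \left(-1\right) \left(-4 + 7\right) \left(\frac{9^{3}}{4} - 97\right) = \left(-6\right) 3 \left(\frac{1}{4} \cdot 729 - 97\right) = - 18 \left(\frac{729}{4} - 97\right) = \left(-18\right) \frac{341}{4} = - \frac{3069}{2}$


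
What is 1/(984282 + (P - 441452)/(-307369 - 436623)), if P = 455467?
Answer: 743992/732297919729 ≈ 1.0160e-6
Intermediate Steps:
1/(984282 + (P - 441452)/(-307369 - 436623)) = 1/(984282 + (455467 - 441452)/(-307369 - 436623)) = 1/(984282 + 14015/(-743992)) = 1/(984282 + 14015*(-1/743992)) = 1/(984282 - 14015/743992) = 1/(732297919729/743992) = 743992/732297919729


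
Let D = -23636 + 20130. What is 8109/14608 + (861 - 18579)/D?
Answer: 143627349/25607824 ≈ 5.6087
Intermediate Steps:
D = -3506
8109/14608 + (861 - 18579)/D = 8109/14608 + (861 - 18579)/(-3506) = 8109*(1/14608) - 17718*(-1/3506) = 8109/14608 + 8859/1753 = 143627349/25607824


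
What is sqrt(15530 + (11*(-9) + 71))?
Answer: sqrt(15502) ≈ 124.51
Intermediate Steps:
sqrt(15530 + (11*(-9) + 71)) = sqrt(15530 + (-99 + 71)) = sqrt(15530 - 28) = sqrt(15502)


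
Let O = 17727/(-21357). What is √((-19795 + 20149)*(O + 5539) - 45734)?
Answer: √10782362873562/2373 ≈ 1383.8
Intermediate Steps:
O = -5909/7119 (O = 17727*(-1/21357) = -5909/7119 ≈ -0.83003)
√((-19795 + 20149)*(O + 5539) - 45734) = √((-19795 + 20149)*(-5909/7119 + 5539) - 45734) = √(354*(39426232/7119) - 45734) = √(4652295376/2373 - 45734) = √(4543768594/2373) = √10782362873562/2373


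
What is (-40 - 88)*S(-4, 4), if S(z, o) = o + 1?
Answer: -640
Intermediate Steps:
S(z, o) = 1 + o
(-40 - 88)*S(-4, 4) = (-40 - 88)*(1 + 4) = -128*5 = -640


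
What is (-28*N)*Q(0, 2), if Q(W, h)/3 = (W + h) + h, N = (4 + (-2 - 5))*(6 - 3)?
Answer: 3024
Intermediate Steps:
N = -9 (N = (4 - 7)*3 = -3*3 = -9)
Q(W, h) = 3*W + 6*h (Q(W, h) = 3*((W + h) + h) = 3*(W + 2*h) = 3*W + 6*h)
(-28*N)*Q(0, 2) = (-28*(-9))*(3*0 + 6*2) = (-7*(-36))*(0 + 12) = 252*12 = 3024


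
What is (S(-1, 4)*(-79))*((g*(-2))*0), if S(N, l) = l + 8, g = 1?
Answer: 0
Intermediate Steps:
S(N, l) = 8 + l
(S(-1, 4)*(-79))*((g*(-2))*0) = ((8 + 4)*(-79))*((1*(-2))*0) = (12*(-79))*(-2*0) = -948*0 = 0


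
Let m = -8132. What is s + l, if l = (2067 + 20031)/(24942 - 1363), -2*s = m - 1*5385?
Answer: 318761539/47158 ≈ 6759.4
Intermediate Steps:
s = 13517/2 (s = -(-8132 - 1*5385)/2 = -(-8132 - 5385)/2 = -½*(-13517) = 13517/2 ≈ 6758.5)
l = 22098/23579 ≈ 0.93719
s + l = 13517/2 + 22098/23579 = 318761539/47158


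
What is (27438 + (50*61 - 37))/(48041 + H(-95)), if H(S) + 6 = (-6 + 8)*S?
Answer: 30451/47845 ≈ 0.63645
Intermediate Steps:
H(S) = -6 + 2*S (H(S) = -6 + (-6 + 8)*S = -6 + 2*S)
(27438 + (50*61 - 37))/(48041 + H(-95)) = (27438 + (50*61 - 37))/(48041 + (-6 + 2*(-95))) = (27438 + (3050 - 37))/(48041 + (-6 - 190)) = (27438 + 3013)/(48041 - 196) = 30451/47845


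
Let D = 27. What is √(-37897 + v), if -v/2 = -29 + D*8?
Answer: I*√38271 ≈ 195.63*I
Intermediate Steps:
v = -374 (v = -2*(-29 + 27*8) = -2*(-29 + 216) = -2*187 = -374)
√(-37897 + v) = √(-37897 - 374) = √(-38271) = I*√38271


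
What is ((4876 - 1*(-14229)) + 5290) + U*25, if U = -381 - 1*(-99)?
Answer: 17345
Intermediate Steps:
U = -282 (U = -381 + 99 = -282)
((4876 - 1*(-14229)) + 5290) + U*25 = ((4876 - 1*(-14229)) + 5290) - 282*25 = ((4876 + 14229) + 5290) - 7050 = (19105 + 5290) - 7050 = 24395 - 7050 = 17345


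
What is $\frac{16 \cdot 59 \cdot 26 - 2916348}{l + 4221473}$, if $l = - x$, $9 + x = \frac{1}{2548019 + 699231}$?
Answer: $- \frac{9390410539000}{13708207424499} \approx -0.68502$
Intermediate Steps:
$x = - \frac{29225249}{3247250}$ ($x = -9 + \frac{1}{2548019 + 699231} = -9 + \frac{1}{3247250} = - \frac{29225249}{3247250} \approx -9.0$)
$l = \frac{29225249}{3247250}$ ($l = \left(-1\right) \left(- \frac{29225249}{3247250}\right) = \frac{29225249}{3247250} \approx 9.0$)
$\frac{16 \cdot 59 \cdot 26 - 2916348}{l + 4221473} = \frac{16 \cdot 59 \cdot 26 - 2916348}{\frac{29225249}{3247250} + 4221473} = \frac{944 \cdot 26 - 2916348}{\frac{13708207424499}{3247250}} = \left(24544 - 2916348\right) \frac{3247250}{13708207424499} = \left(-2891804\right) \frac{3247250}{13708207424499} = - \frac{9390410539000}{13708207424499}$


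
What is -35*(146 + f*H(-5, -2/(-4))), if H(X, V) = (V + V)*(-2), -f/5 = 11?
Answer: -8960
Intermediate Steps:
f = -55 (f = -5*11 = -55)
H(X, V) = -4*V (H(X, V) = (2*V)*(-2) = -4*V)
-35*(146 + f*H(-5, -2/(-4))) = -35*(146 - (-220)*(-2/(-4))) = -35*(146 - (-220)*(-2*(-¼))) = -35*(146 - (-220)/2) = -35*(146 - 55*(-2)) = -35*(146 + 110) = -35*256 = -8960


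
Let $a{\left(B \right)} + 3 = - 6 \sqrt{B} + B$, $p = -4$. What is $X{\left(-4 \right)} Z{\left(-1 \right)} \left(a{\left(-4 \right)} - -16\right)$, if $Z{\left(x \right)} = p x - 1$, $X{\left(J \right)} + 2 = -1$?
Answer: $-81 + 108 i \approx -81.0 + 108.0 i$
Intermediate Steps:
$X{\left(J \right)} = -3$ ($X{\left(J \right)} = -2 - 1 = -3$)
$Z{\left(x \right)} = -1 - 4 x$ ($Z{\left(x \right)} = - 4 x - 1 = -1 - 4 x$)
$a{\left(B \right)} = -3 + B - 6 \sqrt{B}$ ($a{\left(B \right)} = -3 + \left(- 6 \sqrt{B} + B\right) = -3 - \left(- B + 6 \sqrt{B}\right) = -3 + B - 6 \sqrt{B}$)
$X{\left(-4 \right)} Z{\left(-1 \right)} \left(a{\left(-4 \right)} - -16\right) = - 3 \left(-1 - -4\right) \left(\left(-3 - 4 - 6 \sqrt{-4}\right) - -16\right) = - 3 \left(-1 + 4\right) \left(\left(-3 - 4 - 6 \cdot 2 i\right) + 16\right) = \left(-3\right) 3 \left(\left(-3 - 4 - 12 i\right) + 16\right) = - 9 \left(\left(-7 - 12 i\right) + 16\right) = - 9 \left(9 - 12 i\right) = -81 + 108 i$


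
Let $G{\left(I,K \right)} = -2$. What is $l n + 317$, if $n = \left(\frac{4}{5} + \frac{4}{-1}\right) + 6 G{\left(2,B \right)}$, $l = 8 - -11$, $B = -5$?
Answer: $\frac{141}{5} \approx 28.2$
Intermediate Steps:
$l = 19$ ($l = 8 + 11 = 19$)
$n = - \frac{76}{5}$ ($n = \left(\frac{4}{5} + \frac{4}{-1}\right) + 6 \left(-2\right) = \left(4 \cdot \frac{1}{5} + 4 \left(-1\right)\right) - 12 = \left(\frac{4}{5} - 4\right) - 12 = - \frac{16}{5} - 12 = - \frac{76}{5} \approx -15.2$)
$l n + 317 = 19 \left(- \frac{76}{5}\right) + 317 = - \frac{1444}{5} + 317 = \frac{141}{5}$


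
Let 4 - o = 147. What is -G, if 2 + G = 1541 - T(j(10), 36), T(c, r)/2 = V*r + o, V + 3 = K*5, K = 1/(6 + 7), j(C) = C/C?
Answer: -26173/13 ≈ -2013.3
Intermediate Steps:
j(C) = 1
K = 1/13 ≈ 0.076923
o = -143 (o = 4 - 1*147 = 4 - 147 = -143)
V = -34/13 (V = -3 + (1/13)*5 = -3 + 5/13 = -34/13 ≈ -2.6154)
T(c, r) = -286 - 68*r/13 (T(c, r) = 2*(-34*r/13 - 143) = 2*(-143 - 34*r/13) = -286 - 68*r/13)
G = 26173/13 (G = -2 + (1541 - (-286 - 68/13*36)) = -2 + (1541 - (-286 - 2448/13)) = -2 + (1541 - 1*(-6166/13)) = -2 + (1541 + 6166/13) = -2 + 26199/13 = 26173/13 ≈ 2013.3)
-G = -1*26173/13 = -26173/13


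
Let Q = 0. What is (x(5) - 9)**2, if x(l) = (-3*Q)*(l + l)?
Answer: 81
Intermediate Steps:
x(l) = 0 (x(l) = (-3*0)*(l + l) = 0*(2*l) = 0)
(x(5) - 9)**2 = (0 - 9)**2 = (-9)**2 = 81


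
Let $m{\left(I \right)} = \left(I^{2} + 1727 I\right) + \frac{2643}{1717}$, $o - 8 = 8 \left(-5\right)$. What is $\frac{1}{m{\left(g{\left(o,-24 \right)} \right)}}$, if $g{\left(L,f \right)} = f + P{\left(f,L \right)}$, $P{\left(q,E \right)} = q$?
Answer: $- \frac{1717}{138373821} \approx -1.2408 \cdot 10^{-5}$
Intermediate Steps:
$o = -32$ ($o = 8 + 8 \left(-5\right) = 8 - 40 = -32$)
$g{\left(L,f \right)} = 2 f$ ($g{\left(L,f \right)} = f + f = 2 f$)
$m{\left(I \right)} = \frac{2643}{1717} + I^{2} + 1727 I$ ($m{\left(I \right)} = \left(I^{2} + 1727 I\right) + 2643 \cdot \frac{1}{1717} = \left(I^{2} + 1727 I\right) + \frac{2643}{1717} = \frac{2643}{1717} + I^{2} + 1727 I$)
$\frac{1}{m{\left(g{\left(o,-24 \right)} \right)}} = \frac{1}{\frac{2643}{1717} + \left(2 \left(-24\right)\right)^{2} + 1727 \cdot 2 \left(-24\right)} = \frac{1}{\frac{2643}{1717} + \left(-48\right)^{2} + 1727 \left(-48\right)} = \frac{1}{\frac{2643}{1717} + 2304 - 82896} = \frac{1}{- \frac{138373821}{1717}} = - \frac{1717}{138373821}$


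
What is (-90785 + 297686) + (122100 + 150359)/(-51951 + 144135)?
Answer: 19073234243/92184 ≈ 2.0690e+5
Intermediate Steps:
(-90785 + 297686) + (122100 + 150359)/(-51951 + 144135) = 206901 + 272459/92184 = 19073234243/92184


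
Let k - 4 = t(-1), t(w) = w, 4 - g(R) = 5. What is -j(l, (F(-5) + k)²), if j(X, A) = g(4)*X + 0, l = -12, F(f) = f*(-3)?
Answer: -12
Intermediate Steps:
F(f) = -3*f
g(R) = -1 (g(R) = 4 - 1*5 = 4 - 5 = -1)
k = 3 (k = 4 - 1 = 3)
j(X, A) = -X (j(X, A) = -X + 0 = -X)
-j(l, (F(-5) + k)²) = -(-1)*(-12) = -1*12 = -12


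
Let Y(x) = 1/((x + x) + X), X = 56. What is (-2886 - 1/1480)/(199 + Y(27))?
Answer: -46984091/3239868 ≈ -14.502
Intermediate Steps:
Y(x) = 1/(56 + 2*x) (Y(x) = 1/((x + x) + 56) = 1/(2*x + 56) = 1/(56 + 2*x))
(-2886 - 1/1480)/(199 + Y(27)) = (-2886 - 1/1480)/(199 + 1/(2*(28 + 27))) = (-2886 - 1*1/1480)/(199 + (1/2)/55) = (-2886 - 1/1480)/(199 + (1/2)*(1/55)) = -4271281/(1480*(199 + 1/110)) = -4271281/(1480*21891/110) = -4271281/1480*110/21891 = -46984091/3239868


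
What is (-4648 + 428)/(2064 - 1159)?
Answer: -844/181 ≈ -4.6630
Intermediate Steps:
(-4648 + 428)/(2064 - 1159) = -4220/905 = -4220*1/905 = -844/181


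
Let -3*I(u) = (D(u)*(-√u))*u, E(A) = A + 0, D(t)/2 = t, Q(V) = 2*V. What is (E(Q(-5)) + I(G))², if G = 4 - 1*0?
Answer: 1156/9 ≈ 128.44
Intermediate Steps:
D(t) = 2*t
G = 4 (G = 4 + 0 = 4)
E(A) = A
I(u) = 2*u^(5/2)/3 (I(u) = -(2*u)*(-√u)*u/3 = -(-2*u^(3/2))*u/3 = -(-2)*u^(5/2)/3 = 2*u^(5/2)/3)
(E(Q(-5)) + I(G))² = (2*(-5) + 2*4^(5/2)/3)² = (-10 + (⅔)*32)² = (-10 + 64/3)² = (34/3)² = 1156/9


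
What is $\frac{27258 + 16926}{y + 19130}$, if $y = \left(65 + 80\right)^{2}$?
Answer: $\frac{14728}{13385} \approx 1.1003$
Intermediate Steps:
$y = 21025$ ($y = 145^{2} = 21025$)
$\frac{27258 + 16926}{y + 19130} = \frac{27258 + 16926}{21025 + 19130} = \frac{44184}{40155} = 44184 \cdot \frac{1}{40155} = \frac{14728}{13385}$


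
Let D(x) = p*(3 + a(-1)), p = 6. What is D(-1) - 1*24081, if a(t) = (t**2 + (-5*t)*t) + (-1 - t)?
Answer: -24087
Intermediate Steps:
a(t) = -1 - t - 4*t**2 (a(t) = (t**2 - 5*t**2) + (-1 - t) = -4*t**2 + (-1 - t) = -1 - t - 4*t**2)
D(x) = -6 (D(x) = 6*(3 + (-1 - 1*(-1) - 4*(-1)**2)) = 6*(3 + (-1 + 1 - 4*1)) = 6*(3 + (-1 + 1 - 4)) = 6*(3 - 4) = 6*(-1) = -6)
D(-1) - 1*24081 = -6 - 1*24081 = -6 - 24081 = -24087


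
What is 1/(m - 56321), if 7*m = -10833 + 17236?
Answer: -7/387844 ≈ -1.8049e-5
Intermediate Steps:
m = 6403/7 (m = (-10833 + 17236)/7 = (⅐)*6403 = 6403/7 ≈ 914.71)
1/(m - 56321) = 1/(6403/7 - 56321) = 1/(-387844/7) = -7/387844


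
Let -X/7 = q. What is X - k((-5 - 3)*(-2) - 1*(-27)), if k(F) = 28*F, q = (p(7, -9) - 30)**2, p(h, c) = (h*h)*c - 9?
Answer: -1614004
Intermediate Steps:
p(h, c) = -9 + c*h**2 (p(h, c) = h**2*c - 9 = c*h**2 - 9 = -9 + c*h**2)
q = 230400 (q = ((-9 - 9*7**2) - 30)**2 = ((-9 - 9*49) - 30)**2 = ((-9 - 441) - 30)**2 = (-450 - 30)**2 = (-480)**2 = 230400)
X = -1612800 (X = -7*230400 = -1612800)
X - k((-5 - 3)*(-2) - 1*(-27)) = -1612800 - 28*((-5 - 3)*(-2) - 1*(-27)) = -1612800 - 28*(-8*(-2) + 27) = -1612800 - 28*(16 + 27) = -1612800 - 28*43 = -1612800 - 1*1204 = -1612800 - 1204 = -1614004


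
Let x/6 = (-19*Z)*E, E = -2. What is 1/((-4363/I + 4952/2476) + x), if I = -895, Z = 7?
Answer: 895/1434573 ≈ 0.00062388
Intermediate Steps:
x = 1596 (x = 6*(-19*7*(-2)) = 6*(-133*(-2)) = 6*266 = 1596)
1/((-4363/I + 4952/2476) + x) = 1/((-4363/(-895) + 4952/2476) + 1596) = 1/((-4363*(-1/895) + 4952*(1/2476)) + 1596) = 1/((4363/895 + 2) + 1596) = 1/(6153/895 + 1596) = 1/(1434573/895) = 895/1434573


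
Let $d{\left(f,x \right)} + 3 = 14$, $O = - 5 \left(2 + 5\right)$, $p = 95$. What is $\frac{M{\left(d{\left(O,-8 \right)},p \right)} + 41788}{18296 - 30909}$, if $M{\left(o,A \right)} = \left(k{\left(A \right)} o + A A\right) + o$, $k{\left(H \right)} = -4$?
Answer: $- \frac{50780}{12613} \approx -4.026$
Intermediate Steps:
$O = -35$ ($O = \left(-5\right) 7 = -35$)
$d{\left(f,x \right)} = 11$ ($d{\left(f,x \right)} = -3 + 14 = 11$)
$M{\left(o,A \right)} = A^{2} - 3 o$ ($M{\left(o,A \right)} = \left(- 4 o + A A\right) + o = \left(- 4 o + A^{2}\right) + o = \left(A^{2} - 4 o\right) + o = A^{2} - 3 o$)
$\frac{M{\left(d{\left(O,-8 \right)},p \right)} + 41788}{18296 - 30909} = \frac{\left(95^{2} - 33\right) + 41788}{18296 - 30909} = \frac{\left(9025 - 33\right) + 41788}{-12613} = \left(8992 + 41788\right) \left(- \frac{1}{12613}\right) = 50780 \left(- \frac{1}{12613}\right) = - \frac{50780}{12613}$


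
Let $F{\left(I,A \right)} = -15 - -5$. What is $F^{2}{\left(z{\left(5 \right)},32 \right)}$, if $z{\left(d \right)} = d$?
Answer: $100$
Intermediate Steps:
$F{\left(I,A \right)} = -10$ ($F{\left(I,A \right)} = -15 + 5 = -10$)
$F^{2}{\left(z{\left(5 \right)},32 \right)} = \left(-10\right)^{2} = 100$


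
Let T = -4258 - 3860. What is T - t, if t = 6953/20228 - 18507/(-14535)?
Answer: -795760303697/98004660 ≈ -8119.6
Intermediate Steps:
t = 158473817/98004660 (t = 6953*(1/20228) - 18507*(-1/14535) = 6953/20228 + 6169/4845 = 158473817/98004660 ≈ 1.6170)
T = -8118
T - t = -8118 - 1*158473817/98004660 = -8118 - 158473817/98004660 = -795760303697/98004660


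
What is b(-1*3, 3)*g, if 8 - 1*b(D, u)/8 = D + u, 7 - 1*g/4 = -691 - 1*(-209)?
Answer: 125184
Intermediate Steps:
g = 1956 (g = 28 - 4*(-691 - 1*(-209)) = 28 - 4*(-691 + 209) = 28 - 4*(-482) = 28 + 1928 = 1956)
b(D, u) = 64 - 8*D - 8*u (b(D, u) = 64 - 8*(D + u) = 64 + (-8*D - 8*u) = 64 - 8*D - 8*u)
b(-1*3, 3)*g = (64 - (-8)*3 - 8*3)*1956 = (64 - 8*(-3) - 24)*1956 = (64 + 24 - 24)*1956 = 64*1956 = 125184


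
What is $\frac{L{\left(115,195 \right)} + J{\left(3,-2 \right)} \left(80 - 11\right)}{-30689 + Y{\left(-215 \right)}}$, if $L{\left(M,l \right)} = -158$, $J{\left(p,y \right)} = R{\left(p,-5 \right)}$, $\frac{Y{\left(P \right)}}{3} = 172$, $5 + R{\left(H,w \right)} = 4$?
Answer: $\frac{227}{30173} \approx 0.0075233$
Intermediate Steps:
$R{\left(H,w \right)} = -1$ ($R{\left(H,w \right)} = -5 + 4 = -1$)
$Y{\left(P \right)} = 516$ ($Y{\left(P \right)} = 3 \cdot 172 = 516$)
$J{\left(p,y \right)} = -1$
$\frac{L{\left(115,195 \right)} + J{\left(3,-2 \right)} \left(80 - 11\right)}{-30689 + Y{\left(-215 \right)}} = \frac{-158 - \left(80 - 11\right)}{-30689 + 516} = \frac{-158 - 69}{-30173} = \left(-158 - 69\right) \left(- \frac{1}{30173}\right) = \left(-227\right) \left(- \frac{1}{30173}\right) = \frac{227}{30173}$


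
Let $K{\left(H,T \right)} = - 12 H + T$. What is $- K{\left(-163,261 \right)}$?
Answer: $-2217$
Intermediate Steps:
$K{\left(H,T \right)} = T - 12 H$
$- K{\left(-163,261 \right)} = - (261 - -1956) = - (261 + 1956) = \left(-1\right) 2217 = -2217$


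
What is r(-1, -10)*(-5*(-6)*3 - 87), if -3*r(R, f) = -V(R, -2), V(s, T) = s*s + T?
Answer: -1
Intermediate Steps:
V(s, T) = T + s² (V(s, T) = s² + T = T + s²)
r(R, f) = -⅔ + R²/3 (r(R, f) = -(-1)*(-2 + R²)/3 = -(2 - R²)/3 = -⅔ + R²/3)
r(-1, -10)*(-5*(-6)*3 - 87) = (-⅔ + (⅓)*(-1)²)*(-5*(-6)*3 - 87) = (-⅔ + (⅓)*1)*(30*3 - 87) = (-⅔ + ⅓)*(90 - 87) = -⅓*3 = -1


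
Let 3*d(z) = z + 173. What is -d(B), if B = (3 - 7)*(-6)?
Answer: -197/3 ≈ -65.667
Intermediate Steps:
B = 24 (B = -4*(-6) = 24)
d(z) = 173/3 + z/3 (d(z) = (z + 173)/3 = (173 + z)/3 = 173/3 + z/3)
-d(B) = -(173/3 + (⅓)*24) = -(173/3 + 8) = -1*197/3 = -197/3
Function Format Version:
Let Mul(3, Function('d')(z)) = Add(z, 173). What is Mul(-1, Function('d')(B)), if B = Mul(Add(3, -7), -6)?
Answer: Rational(-197, 3) ≈ -65.667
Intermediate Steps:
B = 24 (B = Mul(-4, -6) = 24)
Function('d')(z) = Add(Rational(173, 3), Mul(Rational(1, 3), z)) (Function('d')(z) = Mul(Rational(1, 3), Add(z, 173)) = Mul(Rational(1, 3), Add(173, z)) = Add(Rational(173, 3), Mul(Rational(1, 3), z)))
Mul(-1, Function('d')(B)) = Mul(-1, Add(Rational(173, 3), Mul(Rational(1, 3), 24))) = Mul(-1, Add(Rational(173, 3), 8)) = Mul(-1, Rational(197, 3)) = Rational(-197, 3)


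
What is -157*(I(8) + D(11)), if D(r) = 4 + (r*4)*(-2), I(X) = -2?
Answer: 13502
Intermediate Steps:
D(r) = 4 - 8*r (D(r) = 4 + (4*r)*(-2) = 4 - 8*r)
-157*(I(8) + D(11)) = -157*(-2 + (4 - 8*11)) = -157*(-2 + (4 - 88)) = -157*(-2 - 84) = -157*(-86) = 13502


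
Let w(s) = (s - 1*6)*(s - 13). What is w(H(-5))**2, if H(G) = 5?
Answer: 64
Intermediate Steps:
w(s) = (-13 + s)*(-6 + s) (w(s) = (s - 6)*(-13 + s) = (-6 + s)*(-13 + s) = (-13 + s)*(-6 + s))
w(H(-5))**2 = (78 + 5**2 - 19*5)**2 = (78 + 25 - 95)**2 = 8**2 = 64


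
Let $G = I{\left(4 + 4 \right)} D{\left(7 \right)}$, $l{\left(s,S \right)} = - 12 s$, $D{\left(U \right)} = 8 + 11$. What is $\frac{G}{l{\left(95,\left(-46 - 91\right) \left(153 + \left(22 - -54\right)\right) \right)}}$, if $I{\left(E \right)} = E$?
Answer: $- \frac{2}{15} \approx -0.13333$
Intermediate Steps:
$D{\left(U \right)} = 19$
$G = 152$ ($G = \left(4 + 4\right) 19 = 8 \cdot 19 = 152$)
$\frac{G}{l{\left(95,\left(-46 - 91\right) \left(153 + \left(22 - -54\right)\right) \right)}} = \frac{152}{\left(-12\right) 95} = \frac{152}{-1140} = 152 \left(- \frac{1}{1140}\right) = - \frac{2}{15}$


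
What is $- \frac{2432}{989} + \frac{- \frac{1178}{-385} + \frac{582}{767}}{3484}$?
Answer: $- \frac{625236332129}{254372723605} \approx -2.458$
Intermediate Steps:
$- \frac{2432}{989} + \frac{- \frac{1178}{-385} + \frac{582}{767}}{3484} = \left(-2432\right) \frac{1}{989} + \left(\left(-1178\right) \left(- \frac{1}{385}\right) + 582 \cdot \frac{1}{767}\right) \frac{1}{3484} = - \frac{2432}{989} + \left(\frac{1178}{385} + \frac{582}{767}\right) \frac{1}{3484} = - \frac{2432}{989} + \frac{1127596}{295295} \cdot \frac{1}{3484} = - \frac{2432}{989} + \frac{281899}{257201945} = - \frac{625236332129}{254372723605}$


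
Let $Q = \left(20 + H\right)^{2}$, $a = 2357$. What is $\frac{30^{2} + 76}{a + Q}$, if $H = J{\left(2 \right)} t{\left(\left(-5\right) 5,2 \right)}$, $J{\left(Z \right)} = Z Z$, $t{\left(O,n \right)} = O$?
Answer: $\frac{976}{8757} \approx 0.11145$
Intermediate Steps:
$J{\left(Z \right)} = Z^{2}$
$H = -100$ ($H = 2^{2} \left(\left(-5\right) 5\right) = 4 \left(-25\right) = -100$)
$Q = 6400$ ($Q = \left(20 - 100\right)^{2} = \left(-80\right)^{2} = 6400$)
$\frac{30^{2} + 76}{a + Q} = \frac{30^{2} + 76}{2357 + 6400} = \frac{900 + 76}{8757} = 976 \cdot \frac{1}{8757} = \frac{976}{8757}$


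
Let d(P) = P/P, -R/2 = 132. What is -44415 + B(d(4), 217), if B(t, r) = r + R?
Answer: -44462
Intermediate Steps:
R = -264 (R = -2*132 = -264)
d(P) = 1
B(t, r) = -264 + r (B(t, r) = r - 264 = -264 + r)
-44415 + B(d(4), 217) = -44415 + (-264 + 217) = -44415 - 47 = -44462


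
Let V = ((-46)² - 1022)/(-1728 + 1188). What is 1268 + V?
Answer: 341813/270 ≈ 1266.0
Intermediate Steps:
V = -547/270 (V = (2116 - 1022)/(-540) = 1094*(-1/540) = -547/270 ≈ -2.0259)
1268 + V = 1268 - 547/270 = 341813/270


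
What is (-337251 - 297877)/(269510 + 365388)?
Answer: -317564/317449 ≈ -1.0004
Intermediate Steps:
(-337251 - 297877)/(269510 + 365388) = -635128/634898 = -635128*1/634898 = -317564/317449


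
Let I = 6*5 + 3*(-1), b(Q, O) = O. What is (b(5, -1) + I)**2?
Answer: 676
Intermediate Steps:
I = 27 (I = 30 - 3 = 27)
(b(5, -1) + I)**2 = (-1 + 27)**2 = 26**2 = 676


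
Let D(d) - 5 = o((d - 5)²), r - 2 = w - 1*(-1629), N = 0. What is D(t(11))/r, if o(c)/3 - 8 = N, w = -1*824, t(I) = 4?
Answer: 29/807 ≈ 0.035936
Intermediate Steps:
w = -824
o(c) = 24 (o(c) = 24 + 3*0 = 24 + 0 = 24)
r = 807 (r = 2 + (-824 - 1*(-1629)) = 2 + (-824 + 1629) = 2 + 805 = 807)
D(d) = 29 (D(d) = 5 + 24 = 29)
D(t(11))/r = 29/807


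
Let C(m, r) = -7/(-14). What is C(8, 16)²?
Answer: ¼ ≈ 0.25000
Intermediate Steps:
C(m, r) = ½ (C(m, r) = -7*(-1)/14 = -1*(-½) = ½)
C(8, 16)² = (½)² = ¼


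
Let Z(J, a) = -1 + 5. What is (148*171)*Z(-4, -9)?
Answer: 101232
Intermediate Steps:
Z(J, a) = 4
(148*171)*Z(-4, -9) = (148*171)*4 = 25308*4 = 101232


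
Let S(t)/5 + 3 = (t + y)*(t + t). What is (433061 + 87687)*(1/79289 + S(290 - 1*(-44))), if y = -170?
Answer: 22616165473792888/79289 ≈ 2.8524e+11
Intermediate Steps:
S(t) = -15 + 10*t*(-170 + t) (S(t) = -15 + 5*((t - 170)*(t + t)) = -15 + 5*((-170 + t)*(2*t)) = -15 + 5*(2*t*(-170 + t)) = -15 + 10*t*(-170 + t))
(433061 + 87687)*(1/79289 + S(290 - 1*(-44))) = (433061 + 87687)*(1/79289 + (-15 - 1700*(290 - 1*(-44)) + 10*(290 - 1*(-44))**2)) = 520748*(1/79289 + (-15 - 1700*(290 + 44) + 10*(290 + 44)**2)) = 520748*(1/79289 + (-15 - 1700*334 + 10*334**2)) = 520748*(1/79289 + (-15 - 567800 + 10*111556)) = 520748*(1/79289 + (-15 - 567800 + 1115560)) = 520748*(1/79289 + 547745) = 520748*(43430153306/79289) = 22616165473792888/79289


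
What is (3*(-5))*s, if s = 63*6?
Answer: -5670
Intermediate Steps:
s = 378
(3*(-5))*s = (3*(-5))*378 = -15*378 = -5670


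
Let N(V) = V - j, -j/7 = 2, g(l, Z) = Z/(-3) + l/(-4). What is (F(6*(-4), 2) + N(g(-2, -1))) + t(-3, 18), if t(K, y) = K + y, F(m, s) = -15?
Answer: 89/6 ≈ 14.833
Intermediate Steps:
g(l, Z) = -Z/3 - l/4 (g(l, Z) = Z*(-1/3) + l*(-1/4) = -Z/3 - l/4)
j = -14 (j = -7*2 = -14)
N(V) = 14 + V (N(V) = V - 1*(-14) = V + 14 = 14 + V)
(F(6*(-4), 2) + N(g(-2, -1))) + t(-3, 18) = (-15 + (14 + (-1/3*(-1) - 1/4*(-2)))) + (-3 + 18) = (-15 + (14 + (1/3 + 1/2))) + 15 = (-15 + (14 + 5/6)) + 15 = (-15 + 89/6) + 15 = -1/6 + 15 = 89/6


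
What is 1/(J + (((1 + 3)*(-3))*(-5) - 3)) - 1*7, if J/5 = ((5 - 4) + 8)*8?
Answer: -2918/417 ≈ -6.9976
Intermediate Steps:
J = 360 (J = 5*(((5 - 4) + 8)*8) = 5*((1 + 8)*8) = 5*(9*8) = 5*72 = 360)
1/(J + (((1 + 3)*(-3))*(-5) - 3)) - 1*7 = 1/(360 + (((1 + 3)*(-3))*(-5) - 3)) - 1*7 = 1/(360 + ((4*(-3))*(-5) - 3)) - 7 = 1/(360 + (-12*(-5) - 3)) - 7 = 1/(360 + (60 - 3)) - 7 = 1/(360 + 57) - 7 = 1/417 - 7 = -2918/417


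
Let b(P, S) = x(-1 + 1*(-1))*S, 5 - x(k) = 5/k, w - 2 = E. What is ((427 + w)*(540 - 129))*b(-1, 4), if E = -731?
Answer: -3723660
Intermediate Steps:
w = -729 (w = 2 - 731 = -729)
x(k) = 5 - 5/k
b(P, S) = 15*S/2 (b(P, S) = (5 - 5/(-1 + 1*(-1)))*S = (5 - 5/(-1 - 1))*S = (5 - 5/(-2))*S = (5 - 5*(-1/2))*S = (5 + 5/2)*S = 15*S/2)
((427 + w)*(540 - 129))*b(-1, 4) = ((427 - 729)*(540 - 129))*((15/2)*4) = -302*411*30 = -124122*30 = -3723660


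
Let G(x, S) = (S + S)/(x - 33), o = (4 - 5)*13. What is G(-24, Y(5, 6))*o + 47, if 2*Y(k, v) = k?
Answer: 2744/57 ≈ 48.140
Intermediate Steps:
Y(k, v) = k/2
o = -13 (o = -1*13 = -13)
G(x, S) = 2*S/(-33 + x) (G(x, S) = (2*S)/(-33 + x) = 2*S/(-33 + x))
G(-24, Y(5, 6))*o + 47 = (2*((½)*5)/(-33 - 24))*(-13) + 47 = (2*(5/2)/(-57))*(-13) + 47 = (2*(5/2)*(-1/57))*(-13) + 47 = -5/57*(-13) + 47 = 65/57 + 47 = 2744/57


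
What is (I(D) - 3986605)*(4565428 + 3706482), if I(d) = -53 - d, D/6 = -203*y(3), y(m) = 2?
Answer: -32957125804020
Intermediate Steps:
D = -2436 (D = 6*(-203*2) = 6*(-406) = -2436)
(I(D) - 3986605)*(4565428 + 3706482) = ((-53 - 1*(-2436)) - 3986605)*(4565428 + 3706482) = ((-53 + 2436) - 3986605)*8271910 = (2383 - 3986605)*8271910 = -3984222*8271910 = -32957125804020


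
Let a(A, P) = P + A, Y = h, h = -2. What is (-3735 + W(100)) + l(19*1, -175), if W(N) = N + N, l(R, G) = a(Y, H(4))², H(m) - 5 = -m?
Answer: -3534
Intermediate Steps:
H(m) = 5 - m
Y = -2
a(A, P) = A + P
l(R, G) = 1 (l(R, G) = (-2 + (5 - 1*4))² = (-2 + (5 - 4))² = (-2 + 1)² = (-1)² = 1)
W(N) = 2*N
(-3735 + W(100)) + l(19*1, -175) = (-3735 + 2*100) + 1 = (-3735 + 200) + 1 = -3535 + 1 = -3534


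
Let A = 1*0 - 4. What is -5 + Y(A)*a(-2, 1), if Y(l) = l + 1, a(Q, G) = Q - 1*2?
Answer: 7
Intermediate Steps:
a(Q, G) = -2 + Q (a(Q, G) = Q - 2 = -2 + Q)
A = -4 (A = 0 - 4 = -4)
Y(l) = 1 + l
-5 + Y(A)*a(-2, 1) = -5 + (1 - 4)*(-2 - 2) = -5 - 3*(-4) = -5 + 12 = 7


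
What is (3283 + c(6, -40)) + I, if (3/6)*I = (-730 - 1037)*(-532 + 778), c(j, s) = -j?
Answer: -866087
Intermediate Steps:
I = -869364 (I = 2*((-730 - 1037)*(-532 + 778)) = 2*(-1767*246) = 2*(-434682) = -869364)
(3283 + c(6, -40)) + I = (3283 - 1*6) - 869364 = (3283 - 6) - 869364 = 3277 - 869364 = -866087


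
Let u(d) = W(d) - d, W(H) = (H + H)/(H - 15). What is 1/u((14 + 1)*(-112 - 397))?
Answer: 255/1947434 ≈ 0.00013094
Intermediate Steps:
W(H) = 2*H/(-15 + H) (W(H) = (2*H)/(-15 + H) = 2*H/(-15 + H))
u(d) = -d + 2*d/(-15 + d) (u(d) = 2*d/(-15 + d) - d = -d + 2*d/(-15 + d))
1/u((14 + 1)*(-112 - 397)) = 1/(((14 + 1)*(-112 - 397))*(17 - (14 + 1)*(-112 - 397))/(-15 + (14 + 1)*(-112 - 397))) = 1/((15*(-509))*(17 - 15*(-509))/(-15 + 15*(-509))) = 1/(-7635*(17 - 1*(-7635))/(-15 - 7635)) = 1/(-7635*(17 + 7635)/(-7650)) = 1/(-7635*(-1/7650)*7652) = 1/(1947434/255) = 255/1947434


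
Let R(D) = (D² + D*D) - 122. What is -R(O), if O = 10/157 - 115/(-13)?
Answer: -153175368/4165681 ≈ -36.771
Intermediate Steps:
O = 18185/2041 (O = 10*(1/157) - 115*(-1/13) = 10/157 + 115/13 = 18185/2041 ≈ 8.9099)
R(D) = -122 + 2*D² (R(D) = (D² + D²) - 122 = 2*D² - 122 = -122 + 2*D²)
-R(O) = -(-122 + 2*(18185/2041)²) = -(-122 + 2*(330694225/4165681)) = -(-122 + 661388450/4165681) = -1*153175368/4165681 = -153175368/4165681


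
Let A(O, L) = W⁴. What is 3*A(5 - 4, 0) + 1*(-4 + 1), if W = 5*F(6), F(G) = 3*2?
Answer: 2429997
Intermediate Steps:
F(G) = 6
W = 30 (W = 5*6 = 30)
A(O, L) = 810000 (A(O, L) = 30⁴ = 810000)
3*A(5 - 4, 0) + 1*(-4 + 1) = 3*810000 + 1*(-4 + 1) = 2430000 + 1*(-3) = 2430000 - 3 = 2429997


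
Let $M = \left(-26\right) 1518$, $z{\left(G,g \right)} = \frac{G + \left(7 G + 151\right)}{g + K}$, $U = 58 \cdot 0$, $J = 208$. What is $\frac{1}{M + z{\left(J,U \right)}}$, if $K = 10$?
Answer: $- \frac{2}{78573} \approx -2.5454 \cdot 10^{-5}$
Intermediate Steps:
$U = 0$
$z{\left(G,g \right)} = \frac{151 + 8 G}{10 + g}$ ($z{\left(G,g \right)} = \frac{G + \left(7 G + 151\right)}{g + 10} = \frac{G + \left(151 + 7 G\right)}{10 + g} = \frac{151 + 8 G}{10 + g}$)
$M = -39468$
$\frac{1}{M + z{\left(J,U \right)}} = \frac{1}{-39468 + \frac{151 + 8 \cdot 208}{10 + 0}} = \frac{1}{-39468 + \frac{151 + 1664}{10}} = \frac{1}{-39468 + \frac{1}{10} \cdot 1815} = \frac{1}{-39468 + \frac{363}{2}} = \frac{1}{- \frac{78573}{2}} = - \frac{2}{78573}$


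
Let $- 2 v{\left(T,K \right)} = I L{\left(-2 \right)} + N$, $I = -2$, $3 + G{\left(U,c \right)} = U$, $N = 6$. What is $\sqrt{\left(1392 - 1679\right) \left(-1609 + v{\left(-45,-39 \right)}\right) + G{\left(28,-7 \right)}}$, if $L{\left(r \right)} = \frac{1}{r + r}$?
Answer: $\frac{\sqrt{1850963}}{2} \approx 680.25$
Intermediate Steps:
$G{\left(U,c \right)} = -3 + U$
$L{\left(r \right)} = \frac{1}{2 r}$
$v{\left(T,K \right)} = - \frac{13}{4}$ ($v{\left(T,K \right)} = - \frac{- 2 \frac{1}{2 \left(-2\right)} + 6}{2} = - \frac{- 2 \cdot \frac{1}{2} \left(- \frac{1}{2}\right) + 6}{2} = - \frac{\left(-2\right) \left(- \frac{1}{4}\right) + 6}{2} = - \frac{\frac{1}{2} + 6}{2} = \left(- \frac{1}{2}\right) \frac{13}{2} = - \frac{13}{4}$)
$\sqrt{\left(1392 - 1679\right) \left(-1609 + v{\left(-45,-39 \right)}\right) + G{\left(28,-7 \right)}} = \sqrt{\left(1392 - 1679\right) \left(-1609 - \frac{13}{4}\right) + \left(-3 + 28\right)} = \sqrt{\left(-287\right) \left(- \frac{6449}{4}\right) + 25} = \sqrt{\frac{1850863}{4} + 25} = \sqrt{\frac{1850963}{4}} = \frac{\sqrt{1850963}}{2}$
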